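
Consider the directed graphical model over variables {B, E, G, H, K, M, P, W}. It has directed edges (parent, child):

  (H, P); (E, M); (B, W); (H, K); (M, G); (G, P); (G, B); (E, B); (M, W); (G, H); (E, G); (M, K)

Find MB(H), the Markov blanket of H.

By definition, MB(H) is built from H's parents, H's children, and the co-parents of H.
H's parents: G.
Children of H: K, P.
Parents of each child, excluding H:
  P also has parent G.
  K's other parent is M.
MB(H) = {G, K, M, P}.

{G, K, M, P}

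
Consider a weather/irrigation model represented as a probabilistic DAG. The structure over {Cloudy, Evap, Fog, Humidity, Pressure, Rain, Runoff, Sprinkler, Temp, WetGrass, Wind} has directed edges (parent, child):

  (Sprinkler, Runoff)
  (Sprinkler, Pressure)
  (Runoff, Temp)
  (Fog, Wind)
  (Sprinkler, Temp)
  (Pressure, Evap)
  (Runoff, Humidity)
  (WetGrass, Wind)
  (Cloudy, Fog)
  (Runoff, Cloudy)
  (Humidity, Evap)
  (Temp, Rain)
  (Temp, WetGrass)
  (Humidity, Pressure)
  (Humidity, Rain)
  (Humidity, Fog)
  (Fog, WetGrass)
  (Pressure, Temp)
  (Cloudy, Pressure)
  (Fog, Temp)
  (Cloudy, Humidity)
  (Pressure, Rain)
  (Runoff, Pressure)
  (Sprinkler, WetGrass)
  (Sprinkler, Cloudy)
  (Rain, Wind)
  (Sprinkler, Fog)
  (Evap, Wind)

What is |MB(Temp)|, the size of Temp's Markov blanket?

By definition, MB(Temp) is built from Temp's parents, Temp's children, and the co-parents of Temp.
Children of Temp: Rain, WetGrass.
Pa(Temp) = {Fog, Pressure, Runoff, Sprinkler}.
Other parents of Temp's children:
  Rain also has parents Humidity, Pressure.
  WetGrass's other parents are Fog, Sprinkler.
MB(Temp) = {Fog, Humidity, Pressure, Rain, Runoff, Sprinkler, WetGrass}, which has 7 nodes.

7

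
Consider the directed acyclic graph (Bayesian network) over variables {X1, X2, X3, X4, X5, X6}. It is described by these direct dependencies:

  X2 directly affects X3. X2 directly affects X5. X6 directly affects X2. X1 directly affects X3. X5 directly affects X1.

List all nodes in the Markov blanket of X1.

{X2, X3, X5}

A node's Markov blanket = Pa ∪ Ch ∪ (parents of Ch other than the node itself).
X1's parents: X5.
X1 has child X3.
For each child, the remaining parents (spouses of X1):
  X3 also has parent X2.
MB(X1) = {X2, X3, X5}.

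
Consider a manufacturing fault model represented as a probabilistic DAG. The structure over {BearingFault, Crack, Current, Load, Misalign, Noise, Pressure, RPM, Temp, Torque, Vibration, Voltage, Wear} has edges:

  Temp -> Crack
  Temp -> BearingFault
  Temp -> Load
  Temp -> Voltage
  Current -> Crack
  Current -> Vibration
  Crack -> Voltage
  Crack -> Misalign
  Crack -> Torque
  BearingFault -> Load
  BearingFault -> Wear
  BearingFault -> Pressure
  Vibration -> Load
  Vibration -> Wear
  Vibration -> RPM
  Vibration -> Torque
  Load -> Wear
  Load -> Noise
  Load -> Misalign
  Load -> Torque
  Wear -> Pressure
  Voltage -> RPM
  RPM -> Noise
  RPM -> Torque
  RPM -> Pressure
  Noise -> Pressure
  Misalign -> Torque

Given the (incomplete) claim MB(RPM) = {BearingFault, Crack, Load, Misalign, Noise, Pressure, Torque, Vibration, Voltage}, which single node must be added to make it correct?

Wear

The Markov blanket of a node is its parents, its children, and the other parents of its children.
Parents of RPM: Vibration, Voltage.
Ch(RPM) = {Noise, Pressure, Torque}.
Other parents of RPM's children:
  Noise also has parent Load.
  parents(Torque) \ {RPM} = {Crack, Load, Misalign, Vibration}.
  Pressure's other parents are BearingFault, Noise, Wear.
MB(RPM) = {BearingFault, Crack, Load, Misalign, Noise, Pressure, Torque, Vibration, Voltage, Wear}.
Comparing with the claimed set, Wear is missing.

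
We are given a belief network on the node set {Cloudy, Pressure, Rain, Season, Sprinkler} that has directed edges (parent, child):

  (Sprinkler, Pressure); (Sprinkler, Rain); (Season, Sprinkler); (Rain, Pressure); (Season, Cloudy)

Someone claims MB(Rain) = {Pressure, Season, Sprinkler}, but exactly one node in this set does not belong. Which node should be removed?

Season

Rain's parents: Sprinkler.
Rain's children: Pressure.
Other parents of Rain's children:
  Pressure also has parent Sprinkler.
MB(Rain) = {Pressure, Sprinkler}.
Season is neither a parent, child, nor co-parent of Rain, so it does not belong.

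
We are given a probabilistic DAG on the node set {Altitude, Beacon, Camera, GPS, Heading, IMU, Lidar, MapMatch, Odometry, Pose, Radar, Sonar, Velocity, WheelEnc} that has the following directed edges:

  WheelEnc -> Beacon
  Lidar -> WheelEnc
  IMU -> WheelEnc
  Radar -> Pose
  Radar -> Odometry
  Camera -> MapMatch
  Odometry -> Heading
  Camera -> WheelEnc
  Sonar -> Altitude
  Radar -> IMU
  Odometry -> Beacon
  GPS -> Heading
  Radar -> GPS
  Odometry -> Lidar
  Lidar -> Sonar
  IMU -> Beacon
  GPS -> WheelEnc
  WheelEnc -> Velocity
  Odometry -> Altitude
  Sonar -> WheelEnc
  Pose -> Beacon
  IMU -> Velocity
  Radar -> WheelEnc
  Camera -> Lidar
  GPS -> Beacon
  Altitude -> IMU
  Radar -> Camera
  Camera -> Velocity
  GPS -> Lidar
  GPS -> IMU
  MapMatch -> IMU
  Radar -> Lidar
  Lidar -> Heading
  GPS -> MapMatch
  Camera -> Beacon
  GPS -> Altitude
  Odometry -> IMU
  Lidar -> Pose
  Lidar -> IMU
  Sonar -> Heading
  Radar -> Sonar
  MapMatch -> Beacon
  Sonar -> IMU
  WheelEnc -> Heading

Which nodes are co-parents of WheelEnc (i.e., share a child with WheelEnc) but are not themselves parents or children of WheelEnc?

Children of WheelEnc: Beacon, Heading, Velocity.
  Velocity: Camera, IMU
  Heading: GPS, Lidar, Odometry, Sonar
  Beacon: Camera, GPS, IMU, MapMatch, Odometry, Pose
Excluding nodes already adjacent to WheelEnc (Beacon, Camera, GPS, Heading, IMU, Lidar, Radar, Sonar, Velocity), the co-parent-only contribution is {MapMatch, Odometry, Pose}.

{MapMatch, Odometry, Pose}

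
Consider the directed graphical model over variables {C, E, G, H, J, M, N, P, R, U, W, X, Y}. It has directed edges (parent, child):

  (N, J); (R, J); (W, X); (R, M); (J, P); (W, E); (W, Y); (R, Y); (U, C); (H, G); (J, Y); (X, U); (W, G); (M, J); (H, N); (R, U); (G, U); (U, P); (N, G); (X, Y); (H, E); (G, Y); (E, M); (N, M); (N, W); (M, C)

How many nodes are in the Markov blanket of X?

X's parents: W.
X has children U, Y.
Other parents of X's children:
  Y also has parents G, J, R, W.
  parents(U) \ {X} = {G, R}.
MB(X) = {G, J, R, U, W, Y}, which has 6 nodes.

6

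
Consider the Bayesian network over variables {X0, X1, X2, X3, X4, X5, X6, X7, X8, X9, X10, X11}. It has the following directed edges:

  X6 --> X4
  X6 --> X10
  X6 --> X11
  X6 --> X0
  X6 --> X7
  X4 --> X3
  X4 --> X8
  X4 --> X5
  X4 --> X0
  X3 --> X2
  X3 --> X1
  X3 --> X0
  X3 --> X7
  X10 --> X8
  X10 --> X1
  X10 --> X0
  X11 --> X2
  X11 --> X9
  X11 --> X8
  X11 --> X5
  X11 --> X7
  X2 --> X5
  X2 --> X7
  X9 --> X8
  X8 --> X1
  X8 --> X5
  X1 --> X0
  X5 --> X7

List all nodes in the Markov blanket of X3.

{X0, X1, X2, X4, X5, X6, X7, X8, X10, X11}

Recall MB(v) = parents ∪ children ∪ spouses, where spouses are the other parents of v's children.
X3 has parent X4.
X3's children: X0, X1, X2, X7.
Co-parents of X3 (other parents of its children):
  X2: X11
  X1: X8, X10
  X0: X1, X4, X6, X10
  X7: X2, X5, X6, X11
Taking the union gives {X0, X1, X2, X4, X5, X6, X7, X8, X10, X11}.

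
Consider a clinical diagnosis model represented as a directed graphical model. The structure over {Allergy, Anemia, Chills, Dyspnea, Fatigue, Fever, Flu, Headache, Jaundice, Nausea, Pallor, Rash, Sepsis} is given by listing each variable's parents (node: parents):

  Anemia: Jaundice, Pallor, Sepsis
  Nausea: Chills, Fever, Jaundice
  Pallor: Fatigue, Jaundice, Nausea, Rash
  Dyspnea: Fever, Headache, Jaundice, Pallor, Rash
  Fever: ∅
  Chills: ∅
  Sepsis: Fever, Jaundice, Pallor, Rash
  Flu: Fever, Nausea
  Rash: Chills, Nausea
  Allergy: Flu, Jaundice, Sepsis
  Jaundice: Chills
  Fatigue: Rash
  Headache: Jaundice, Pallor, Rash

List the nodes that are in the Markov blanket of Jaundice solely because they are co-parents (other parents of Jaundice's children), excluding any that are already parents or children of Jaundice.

{Fatigue, Fever, Flu, Rash}

Children of Jaundice: Allergy, Anemia, Dyspnea, Headache, Nausea, Pallor, Sepsis.
  Nausea: Chills, Fever
  Pallor: Fatigue, Nausea, Rash
  Headache: Pallor, Rash
  Dyspnea: Fever, Headache, Pallor, Rash
  Sepsis: Fever, Pallor, Rash
  Anemia: Pallor, Sepsis
  Allergy: Flu, Sepsis
Excluding nodes already adjacent to Jaundice (Allergy, Anemia, Chills, Dyspnea, Headache, Nausea, Pallor, Sepsis), the co-parent-only contribution is {Fatigue, Fever, Flu, Rash}.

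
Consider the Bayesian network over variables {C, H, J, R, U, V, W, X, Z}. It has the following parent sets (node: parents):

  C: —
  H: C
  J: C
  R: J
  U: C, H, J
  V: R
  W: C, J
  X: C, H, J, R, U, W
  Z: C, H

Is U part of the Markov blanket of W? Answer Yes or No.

U is a co-parent of W: both are parents of X.
So U ∈ MB(W).

Yes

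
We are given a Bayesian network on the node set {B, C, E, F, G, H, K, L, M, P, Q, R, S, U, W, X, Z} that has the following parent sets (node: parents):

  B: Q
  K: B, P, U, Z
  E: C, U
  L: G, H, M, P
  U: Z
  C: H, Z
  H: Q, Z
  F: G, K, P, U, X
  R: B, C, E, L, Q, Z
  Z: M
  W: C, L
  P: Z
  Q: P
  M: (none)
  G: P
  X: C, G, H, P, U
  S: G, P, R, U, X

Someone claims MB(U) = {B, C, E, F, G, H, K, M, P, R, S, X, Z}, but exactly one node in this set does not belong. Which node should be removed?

M

The Markov blanket of a node is its parents, its children, and the other parents of its children.
Parents of U: Z.
Ch(U) = {E, F, K, S, X}.
Parents of each child, excluding U:
  parents(K) \ {U} = {B, P, Z}.
  X's other parents are C, G, H, P.
  E also has parent C.
  S's other parents are G, P, R, X.
  F's other parents are G, K, P, X.
MB(U) = {B, C, E, F, G, H, K, P, R, S, X, Z}.
M is neither a parent, child, nor co-parent of U, so it does not belong.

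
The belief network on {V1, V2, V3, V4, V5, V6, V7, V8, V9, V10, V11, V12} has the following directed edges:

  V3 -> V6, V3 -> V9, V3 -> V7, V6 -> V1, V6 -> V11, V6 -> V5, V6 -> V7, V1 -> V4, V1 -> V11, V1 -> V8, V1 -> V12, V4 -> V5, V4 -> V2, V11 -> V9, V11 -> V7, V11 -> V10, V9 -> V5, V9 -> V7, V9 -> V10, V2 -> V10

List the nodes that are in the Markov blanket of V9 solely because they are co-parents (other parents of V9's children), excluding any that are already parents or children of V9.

Children of V9: V5, V7, V10.
  V5 also has parents V4, V6.
  parents(V7) \ {V9} = {V3, V6, V11}.
  V10 also has parents V2, V11.
Excluding nodes already adjacent to V9 (V3, V5, V7, V10, V11), the co-parent-only contribution is {V2, V4, V6}.

{V2, V4, V6}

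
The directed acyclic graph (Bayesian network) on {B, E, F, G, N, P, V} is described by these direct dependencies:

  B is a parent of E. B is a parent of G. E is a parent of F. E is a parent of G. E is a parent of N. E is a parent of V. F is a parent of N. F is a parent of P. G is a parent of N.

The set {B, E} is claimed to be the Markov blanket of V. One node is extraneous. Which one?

B

Ch(V) = {}.
Pa(V) = {E}.
V has no children, so there are no co-parents.
MB(V) = {E}.
B is neither a parent, child, nor co-parent of V, so it does not belong.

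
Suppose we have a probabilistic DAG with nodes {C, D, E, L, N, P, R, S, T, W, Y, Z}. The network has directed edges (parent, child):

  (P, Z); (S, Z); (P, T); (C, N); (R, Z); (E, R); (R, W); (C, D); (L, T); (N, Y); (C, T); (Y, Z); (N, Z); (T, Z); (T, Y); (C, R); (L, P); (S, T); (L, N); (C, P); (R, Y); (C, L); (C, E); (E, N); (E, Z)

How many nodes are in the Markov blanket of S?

Pa(S) = {}.
S has children T, Z.
Parents of each child, excluding S:
  T's other parents are C, L, P.
  Z also has parents E, N, P, R, T, Y.
MB(S) = {C, E, L, N, P, R, T, Y, Z}, which has 9 nodes.

9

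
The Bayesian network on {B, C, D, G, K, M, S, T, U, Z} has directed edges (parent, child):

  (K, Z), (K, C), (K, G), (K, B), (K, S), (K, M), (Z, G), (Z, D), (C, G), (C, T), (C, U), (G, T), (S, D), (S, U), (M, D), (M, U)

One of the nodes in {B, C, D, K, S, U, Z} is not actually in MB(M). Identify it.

B

M's children: D, U.
Pa(M) = {K}.
For each child, the remaining parents (spouses of M):
  D's other parents are S, Z.
  parents(U) \ {M} = {C, S}.
MB(M) = {C, D, K, S, U, Z}.
B is neither a parent, child, nor co-parent of M, so it does not belong.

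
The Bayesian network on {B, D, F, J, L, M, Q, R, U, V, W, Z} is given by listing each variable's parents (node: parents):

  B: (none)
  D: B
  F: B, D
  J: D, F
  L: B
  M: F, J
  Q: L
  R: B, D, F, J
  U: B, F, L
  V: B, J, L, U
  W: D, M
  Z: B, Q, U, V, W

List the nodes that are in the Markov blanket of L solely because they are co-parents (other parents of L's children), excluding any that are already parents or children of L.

{F, J}

Children of L: Q, U, V.
  Q: —
  U: B, F
  V: B, J, U
Excluding nodes already adjacent to L (B, Q, U, V), the co-parent-only contribution is {F, J}.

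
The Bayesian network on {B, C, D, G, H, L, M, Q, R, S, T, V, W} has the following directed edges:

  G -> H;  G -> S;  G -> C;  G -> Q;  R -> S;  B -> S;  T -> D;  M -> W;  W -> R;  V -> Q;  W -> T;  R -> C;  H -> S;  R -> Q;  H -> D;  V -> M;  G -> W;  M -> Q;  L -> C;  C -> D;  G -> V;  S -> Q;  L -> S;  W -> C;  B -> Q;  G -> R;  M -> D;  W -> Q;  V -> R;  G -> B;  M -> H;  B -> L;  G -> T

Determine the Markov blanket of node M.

The Markov blanket of a node is its parents, its children, and the other parents of its children.
M has children D, H, Q, W.
M's parents: V.
For each child, the remaining parents (spouses of M):
  W also has parent G.
  H's other parent is G.
  Q's other parents are B, G, R, S, V, W.
  parents(D) \ {M} = {C, H, T}.
MB(M) = {B, C, D, G, H, Q, R, S, T, V, W}.

{B, C, D, G, H, Q, R, S, T, V, W}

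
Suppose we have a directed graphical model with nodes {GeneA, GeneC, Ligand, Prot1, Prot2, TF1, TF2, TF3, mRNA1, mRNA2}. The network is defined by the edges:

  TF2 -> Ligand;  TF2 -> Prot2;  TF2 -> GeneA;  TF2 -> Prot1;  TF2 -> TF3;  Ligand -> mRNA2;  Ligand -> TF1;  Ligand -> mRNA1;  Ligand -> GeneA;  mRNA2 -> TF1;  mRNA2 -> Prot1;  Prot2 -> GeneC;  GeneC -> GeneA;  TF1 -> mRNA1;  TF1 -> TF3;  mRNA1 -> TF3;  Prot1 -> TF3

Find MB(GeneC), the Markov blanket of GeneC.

Pa(GeneC) = {Prot2}.
Children of GeneC: GeneA.
For each child, the remaining parents (spouses of GeneC):
  GeneA's other parents are Ligand, TF2.
Taking the union gives {GeneA, Ligand, Prot2, TF2}.

{GeneA, Ligand, Prot2, TF2}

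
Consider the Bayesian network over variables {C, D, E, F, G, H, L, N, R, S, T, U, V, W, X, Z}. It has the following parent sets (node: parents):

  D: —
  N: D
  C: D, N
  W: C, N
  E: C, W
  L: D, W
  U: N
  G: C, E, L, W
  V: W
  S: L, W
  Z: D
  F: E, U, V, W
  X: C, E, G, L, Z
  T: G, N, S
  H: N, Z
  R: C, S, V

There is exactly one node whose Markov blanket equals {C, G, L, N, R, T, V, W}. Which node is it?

The target node must have every member of {C, G, L, N, R, T, V, W} as a parent, child, or co-parent, and no others.
Parents of S: L, W; children: R, T; co-parents: C, G, N, V.
These exactly cover the given set, so the node is S.

S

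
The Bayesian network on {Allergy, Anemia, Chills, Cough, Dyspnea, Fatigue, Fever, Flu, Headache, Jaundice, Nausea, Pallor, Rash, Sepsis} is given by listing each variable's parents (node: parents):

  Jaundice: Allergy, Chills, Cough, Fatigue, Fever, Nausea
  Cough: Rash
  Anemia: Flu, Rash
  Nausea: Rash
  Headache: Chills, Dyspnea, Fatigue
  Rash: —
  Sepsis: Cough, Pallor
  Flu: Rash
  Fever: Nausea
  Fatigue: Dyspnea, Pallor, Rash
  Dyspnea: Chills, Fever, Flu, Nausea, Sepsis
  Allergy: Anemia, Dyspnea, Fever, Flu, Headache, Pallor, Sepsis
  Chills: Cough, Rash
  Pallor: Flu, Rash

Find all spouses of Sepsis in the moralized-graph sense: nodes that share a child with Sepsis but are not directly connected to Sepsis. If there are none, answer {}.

{Anemia, Chills, Fever, Flu, Headache, Nausea}

Children of Sepsis: Allergy, Dyspnea.
  parents(Dyspnea) \ {Sepsis} = {Chills, Fever, Flu, Nausea}.
  Allergy also has parents Anemia, Dyspnea, Fever, Flu, Headache, Pallor.
Excluding nodes already adjacent to Sepsis (Allergy, Cough, Dyspnea, Pallor), the co-parent-only contribution is {Anemia, Chills, Fever, Flu, Headache, Nausea}.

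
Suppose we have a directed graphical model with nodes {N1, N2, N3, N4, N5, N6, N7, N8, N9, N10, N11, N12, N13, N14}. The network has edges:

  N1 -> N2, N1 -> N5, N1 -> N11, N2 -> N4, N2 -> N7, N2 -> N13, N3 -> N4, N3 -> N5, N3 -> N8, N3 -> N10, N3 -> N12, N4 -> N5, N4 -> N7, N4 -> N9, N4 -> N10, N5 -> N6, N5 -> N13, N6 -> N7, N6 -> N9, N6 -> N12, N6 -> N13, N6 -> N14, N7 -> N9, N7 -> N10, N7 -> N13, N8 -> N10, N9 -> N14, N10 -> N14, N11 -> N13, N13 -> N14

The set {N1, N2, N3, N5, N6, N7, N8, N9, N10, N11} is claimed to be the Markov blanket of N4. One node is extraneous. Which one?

N11

By definition, MB(N4) is built from N4's parents, N4's children, and the co-parents of N4.
Ch(N4) = {N5, N7, N9, N10}.
N4 has parents N2, N3.
Parents of each child, excluding N4:
  N5's other parents are N1, N3.
  parents(N7) \ {N4} = {N2, N6}.
  N9's other parents are N6, N7.
  N10's other parents are N3, N7, N8.
MB(N4) = {N1, N2, N3, N5, N6, N7, N8, N9, N10}.
N11 is neither a parent, child, nor co-parent of N4, so it does not belong.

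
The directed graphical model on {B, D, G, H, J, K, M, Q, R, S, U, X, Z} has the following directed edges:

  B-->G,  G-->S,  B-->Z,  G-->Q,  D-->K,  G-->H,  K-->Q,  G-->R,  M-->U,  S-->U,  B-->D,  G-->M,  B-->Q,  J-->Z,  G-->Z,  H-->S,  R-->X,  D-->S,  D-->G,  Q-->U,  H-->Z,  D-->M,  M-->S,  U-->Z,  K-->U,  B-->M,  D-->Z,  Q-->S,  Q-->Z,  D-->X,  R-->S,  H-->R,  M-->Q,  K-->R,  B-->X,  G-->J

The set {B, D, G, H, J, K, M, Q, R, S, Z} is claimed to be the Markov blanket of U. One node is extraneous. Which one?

R

U has parents K, M, Q, S.
Ch(U) = {Z}.
Other parents of U's children:
  Z: B, D, G, H, J, Q
MB(U) = {B, D, G, H, J, K, M, Q, S, Z}.
R is neither a parent, child, nor co-parent of U, so it does not belong.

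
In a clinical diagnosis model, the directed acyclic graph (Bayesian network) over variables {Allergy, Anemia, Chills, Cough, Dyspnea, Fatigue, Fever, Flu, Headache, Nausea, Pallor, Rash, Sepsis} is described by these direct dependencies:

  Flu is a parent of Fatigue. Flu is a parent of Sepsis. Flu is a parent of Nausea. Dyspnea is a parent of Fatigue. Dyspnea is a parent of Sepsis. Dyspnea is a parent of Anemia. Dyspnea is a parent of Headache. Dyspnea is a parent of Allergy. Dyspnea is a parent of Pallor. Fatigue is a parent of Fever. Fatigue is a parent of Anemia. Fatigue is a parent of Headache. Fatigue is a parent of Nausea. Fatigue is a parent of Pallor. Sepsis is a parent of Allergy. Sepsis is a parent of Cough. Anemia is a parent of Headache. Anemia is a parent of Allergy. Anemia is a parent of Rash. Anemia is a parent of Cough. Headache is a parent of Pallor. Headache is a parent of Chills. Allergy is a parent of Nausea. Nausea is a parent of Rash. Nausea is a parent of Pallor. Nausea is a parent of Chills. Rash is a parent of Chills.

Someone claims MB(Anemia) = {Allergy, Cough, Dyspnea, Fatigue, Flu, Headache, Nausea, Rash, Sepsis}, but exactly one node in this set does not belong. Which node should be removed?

Flu

The Markov blanket of a node is its parents, its children, and the other parents of its children.
Anemia has parents Dyspnea, Fatigue.
Ch(Anemia) = {Allergy, Cough, Headache, Rash}.
Parents of each child, excluding Anemia:
  Headache: Dyspnea, Fatigue
  Allergy: Dyspnea, Sepsis
  Rash: Nausea
  Cough: Sepsis
MB(Anemia) = {Allergy, Cough, Dyspnea, Fatigue, Headache, Nausea, Rash, Sepsis}.
Flu is neither a parent, child, nor co-parent of Anemia, so it does not belong.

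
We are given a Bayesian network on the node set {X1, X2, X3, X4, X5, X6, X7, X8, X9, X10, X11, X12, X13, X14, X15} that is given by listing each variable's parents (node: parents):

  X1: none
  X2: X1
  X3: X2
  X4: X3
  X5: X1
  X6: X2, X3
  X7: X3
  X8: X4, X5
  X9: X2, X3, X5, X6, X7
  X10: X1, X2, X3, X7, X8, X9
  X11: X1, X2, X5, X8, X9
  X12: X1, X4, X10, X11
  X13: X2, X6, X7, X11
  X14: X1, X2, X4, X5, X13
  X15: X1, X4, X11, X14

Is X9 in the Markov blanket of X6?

X9 is a child of X6.
So X9 ∈ MB(X6).

Yes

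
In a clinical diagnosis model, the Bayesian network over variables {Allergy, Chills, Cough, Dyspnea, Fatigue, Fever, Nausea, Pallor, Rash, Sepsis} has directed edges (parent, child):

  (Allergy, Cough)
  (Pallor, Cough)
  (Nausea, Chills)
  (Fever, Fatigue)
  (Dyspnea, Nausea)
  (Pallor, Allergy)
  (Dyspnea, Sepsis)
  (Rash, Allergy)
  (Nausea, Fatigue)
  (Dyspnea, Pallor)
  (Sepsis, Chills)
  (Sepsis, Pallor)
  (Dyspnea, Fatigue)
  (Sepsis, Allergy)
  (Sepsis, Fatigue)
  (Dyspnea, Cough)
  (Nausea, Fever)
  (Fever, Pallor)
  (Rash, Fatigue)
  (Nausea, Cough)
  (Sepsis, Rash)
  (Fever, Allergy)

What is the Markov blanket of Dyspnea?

{Allergy, Cough, Fatigue, Fever, Nausea, Pallor, Rash, Sepsis}

Dyspnea's parents: none.
Ch(Dyspnea) = {Cough, Fatigue, Nausea, Pallor, Sepsis}.
Co-parents of Dyspnea (other parents of its children):
  Nausea: —
  Sepsis: —
  Pallor: Fever, Sepsis
  Fatigue: Fever, Nausea, Rash, Sepsis
  Cough: Allergy, Nausea, Pallor
So the Markov blanket of Dyspnea is {Allergy, Cough, Fatigue, Fever, Nausea, Pallor, Rash, Sepsis}.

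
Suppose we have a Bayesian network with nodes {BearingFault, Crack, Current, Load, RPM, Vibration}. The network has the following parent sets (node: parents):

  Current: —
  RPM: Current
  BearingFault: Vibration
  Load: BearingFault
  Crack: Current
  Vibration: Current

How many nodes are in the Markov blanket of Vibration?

The Markov blanket of a node is its parents, its children, and the other parents of its children.
Ch(Vibration) = {BearingFault}.
Vibration's parents: Current.
Co-parents of Vibration (other parents of its children):
  BearingFault has no other parent.
MB(Vibration) = {BearingFault, Current}, which has 2 nodes.

2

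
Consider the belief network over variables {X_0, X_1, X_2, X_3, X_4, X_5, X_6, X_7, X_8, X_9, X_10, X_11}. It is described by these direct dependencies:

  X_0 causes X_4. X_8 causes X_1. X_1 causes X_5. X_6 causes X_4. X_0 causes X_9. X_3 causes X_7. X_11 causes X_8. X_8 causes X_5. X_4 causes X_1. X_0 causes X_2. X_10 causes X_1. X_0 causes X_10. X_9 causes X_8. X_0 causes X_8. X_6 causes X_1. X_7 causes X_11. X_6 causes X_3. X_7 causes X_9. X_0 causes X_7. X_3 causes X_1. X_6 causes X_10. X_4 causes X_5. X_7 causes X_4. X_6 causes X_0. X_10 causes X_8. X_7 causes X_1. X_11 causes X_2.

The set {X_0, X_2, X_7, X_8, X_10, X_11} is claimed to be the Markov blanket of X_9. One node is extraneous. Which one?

Recall MB(v) = parents ∪ children ∪ spouses, where spouses are the other parents of v's children.
Pa(X_9) = {X_0, X_7}.
X_9 has child X_8.
Other parents of X_9's children:
  X_8's other parents are X_0, X_10, X_11.
MB(X_9) = {X_0, X_7, X_8, X_10, X_11}.
X_2 is neither a parent, child, nor co-parent of X_9, so it does not belong.

X_2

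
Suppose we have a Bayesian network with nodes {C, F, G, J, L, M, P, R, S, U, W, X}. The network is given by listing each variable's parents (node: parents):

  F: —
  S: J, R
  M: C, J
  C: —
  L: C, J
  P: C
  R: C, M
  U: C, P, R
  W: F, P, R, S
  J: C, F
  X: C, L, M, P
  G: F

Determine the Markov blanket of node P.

P's parents: C.
P has children U, W, X.
Parents of each child, excluding P:
  U's other parents are C, R.
  parents(W) \ {P} = {F, R, S}.
  X also has parents C, L, M.
Taking the union gives {C, F, L, M, R, S, U, W, X}.

{C, F, L, M, R, S, U, W, X}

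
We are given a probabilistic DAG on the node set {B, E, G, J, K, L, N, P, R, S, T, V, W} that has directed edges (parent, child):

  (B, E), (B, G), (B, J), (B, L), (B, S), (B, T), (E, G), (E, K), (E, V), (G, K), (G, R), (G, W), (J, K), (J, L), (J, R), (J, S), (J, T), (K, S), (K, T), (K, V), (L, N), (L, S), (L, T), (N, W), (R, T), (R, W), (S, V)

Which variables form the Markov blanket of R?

{B, G, J, K, L, N, T, W}

Recall MB(v) = parents ∪ children ∪ spouses, where spouses are the other parents of v's children.
R's parents: G, J.
Ch(R) = {T, W}.
Other parents of R's children:
  T also has parents B, J, K, L.
  W also has parents G, N.
MB(R) = {B, G, J, K, L, N, T, W}.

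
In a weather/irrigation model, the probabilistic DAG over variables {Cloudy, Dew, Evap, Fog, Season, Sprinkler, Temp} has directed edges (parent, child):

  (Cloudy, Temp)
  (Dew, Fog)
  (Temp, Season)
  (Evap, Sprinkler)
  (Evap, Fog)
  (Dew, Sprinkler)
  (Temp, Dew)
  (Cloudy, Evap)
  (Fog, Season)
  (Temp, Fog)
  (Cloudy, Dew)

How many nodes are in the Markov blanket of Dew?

5

Dew has parents Cloudy, Temp.
Children of Dew: Fog, Sprinkler.
Co-parents of Dew (other parents of its children):
  Fog also has parents Evap, Temp.
  Sprinkler's other parent is Evap.
MB(Dew) = {Cloudy, Evap, Fog, Sprinkler, Temp}, which has 5 nodes.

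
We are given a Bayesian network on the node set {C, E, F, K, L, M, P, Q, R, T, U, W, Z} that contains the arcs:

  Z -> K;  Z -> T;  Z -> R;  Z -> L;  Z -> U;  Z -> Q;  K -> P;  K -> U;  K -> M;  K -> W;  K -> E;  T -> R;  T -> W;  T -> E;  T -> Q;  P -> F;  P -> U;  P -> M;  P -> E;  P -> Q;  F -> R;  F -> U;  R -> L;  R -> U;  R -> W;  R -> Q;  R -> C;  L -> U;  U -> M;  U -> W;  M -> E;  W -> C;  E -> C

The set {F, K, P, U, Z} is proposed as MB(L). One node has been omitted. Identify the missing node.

R

L's parents: R, Z.
L's children: U.
Parents of each child, excluding L:
  parents(U) \ {L} = {F, K, P, R, Z}.
MB(L) = {F, K, P, R, U, Z}.
Comparing with the claimed set, R is missing.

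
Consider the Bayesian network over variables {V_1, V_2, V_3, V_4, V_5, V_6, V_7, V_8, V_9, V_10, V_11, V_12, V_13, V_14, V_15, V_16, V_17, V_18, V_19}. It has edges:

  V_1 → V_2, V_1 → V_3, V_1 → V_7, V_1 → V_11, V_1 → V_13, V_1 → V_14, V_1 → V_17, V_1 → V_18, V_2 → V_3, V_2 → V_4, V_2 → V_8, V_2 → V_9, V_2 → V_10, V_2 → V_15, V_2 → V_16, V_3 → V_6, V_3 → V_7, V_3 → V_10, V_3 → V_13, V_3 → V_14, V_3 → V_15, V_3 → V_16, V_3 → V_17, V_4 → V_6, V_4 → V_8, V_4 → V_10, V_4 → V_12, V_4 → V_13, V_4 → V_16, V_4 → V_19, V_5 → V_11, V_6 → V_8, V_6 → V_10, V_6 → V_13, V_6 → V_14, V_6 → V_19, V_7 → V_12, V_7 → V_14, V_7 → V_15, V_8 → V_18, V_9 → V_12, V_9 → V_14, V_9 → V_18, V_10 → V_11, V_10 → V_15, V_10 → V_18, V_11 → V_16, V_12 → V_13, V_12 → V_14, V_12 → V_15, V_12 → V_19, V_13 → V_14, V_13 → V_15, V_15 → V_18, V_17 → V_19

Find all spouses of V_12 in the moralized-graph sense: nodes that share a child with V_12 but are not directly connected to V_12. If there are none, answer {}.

{V_1, V_2, V_3, V_6, V_10, V_17}

Children of V_12: V_13, V_14, V_15, V_19.
  V_13's other parents are V_1, V_3, V_4, V_6.
  V_14's other parents are V_1, V_3, V_6, V_7, V_9, V_13.
  parents(V_15) \ {V_12} = {V_2, V_3, V_7, V_10, V_13}.
  V_19's other parents are V_4, V_6, V_17.
Excluding nodes already adjacent to V_12 (V_4, V_7, V_9, V_13, V_14, V_15, V_19), the co-parent-only contribution is {V_1, V_2, V_3, V_6, V_10, V_17}.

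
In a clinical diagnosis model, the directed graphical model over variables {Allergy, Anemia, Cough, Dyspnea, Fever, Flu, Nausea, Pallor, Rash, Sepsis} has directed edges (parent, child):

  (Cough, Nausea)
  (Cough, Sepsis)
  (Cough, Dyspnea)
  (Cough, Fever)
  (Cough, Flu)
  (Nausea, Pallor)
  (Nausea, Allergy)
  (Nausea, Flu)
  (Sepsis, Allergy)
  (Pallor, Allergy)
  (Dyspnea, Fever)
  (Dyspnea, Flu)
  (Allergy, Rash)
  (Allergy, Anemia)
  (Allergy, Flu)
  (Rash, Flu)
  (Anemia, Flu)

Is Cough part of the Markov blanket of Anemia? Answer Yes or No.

Yes

Cough is a co-parent of Anemia: both are parents of Flu.
So Cough ∈ MB(Anemia).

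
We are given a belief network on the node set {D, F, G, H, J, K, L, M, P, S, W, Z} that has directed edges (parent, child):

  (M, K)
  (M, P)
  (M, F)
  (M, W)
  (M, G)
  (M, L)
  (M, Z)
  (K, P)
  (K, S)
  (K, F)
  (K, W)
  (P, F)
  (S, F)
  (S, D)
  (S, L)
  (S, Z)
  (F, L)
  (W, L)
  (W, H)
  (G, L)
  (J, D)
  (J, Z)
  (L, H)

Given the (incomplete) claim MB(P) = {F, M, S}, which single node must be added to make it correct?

K

Recall MB(v) = parents ∪ children ∪ spouses, where spouses are the other parents of v's children.
Parents of P: K, M.
Children of P: F.
Other parents of P's children:
  F: K, M, S
MB(P) = {F, K, M, S}.
Comparing with the claimed set, K is missing.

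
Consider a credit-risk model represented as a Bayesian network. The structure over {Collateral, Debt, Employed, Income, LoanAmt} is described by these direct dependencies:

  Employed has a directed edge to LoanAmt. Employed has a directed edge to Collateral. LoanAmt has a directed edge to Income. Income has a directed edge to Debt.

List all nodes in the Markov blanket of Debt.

Debt has parent Income.
Children of Debt: none.
With no children, Debt has no spouses; the co-parent set is empty.
Taking the union gives {Income}.

{Income}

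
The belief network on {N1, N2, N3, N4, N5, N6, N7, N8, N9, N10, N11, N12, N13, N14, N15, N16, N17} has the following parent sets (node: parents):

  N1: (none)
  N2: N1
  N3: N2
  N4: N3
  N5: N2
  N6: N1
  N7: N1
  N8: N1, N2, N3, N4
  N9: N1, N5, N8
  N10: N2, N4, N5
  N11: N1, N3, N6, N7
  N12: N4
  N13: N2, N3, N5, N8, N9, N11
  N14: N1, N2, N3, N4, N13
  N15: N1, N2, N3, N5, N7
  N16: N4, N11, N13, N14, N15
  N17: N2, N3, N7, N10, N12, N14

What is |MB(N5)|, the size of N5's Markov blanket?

11

Pa(N5) = {N2}.
Children of N5: N9, N10, N13, N15.
For each child, the remaining parents (spouses of N5):
  N9 also has parents N1, N8.
  parents(N10) \ {N5} = {N2, N4}.
  N13 also has parents N2, N3, N8, N9, N11.
  N15 also has parents N1, N2, N3, N7.
MB(N5) = {N1, N2, N3, N4, N7, N8, N9, N10, N11, N13, N15}, which has 11 nodes.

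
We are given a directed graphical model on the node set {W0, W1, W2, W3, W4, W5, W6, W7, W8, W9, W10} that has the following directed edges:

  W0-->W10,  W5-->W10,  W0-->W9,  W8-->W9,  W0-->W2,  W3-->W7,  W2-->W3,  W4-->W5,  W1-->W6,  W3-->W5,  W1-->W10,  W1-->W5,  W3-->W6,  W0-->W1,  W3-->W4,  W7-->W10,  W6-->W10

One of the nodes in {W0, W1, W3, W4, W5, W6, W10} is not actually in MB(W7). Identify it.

W4

W7's children: W10.
Pa(W7) = {W3}.
For each child, the remaining parents (spouses of W7):
  W10 also has parents W0, W1, W5, W6.
MB(W7) = {W0, W1, W3, W5, W6, W10}.
W4 is neither a parent, child, nor co-parent of W7, so it does not belong.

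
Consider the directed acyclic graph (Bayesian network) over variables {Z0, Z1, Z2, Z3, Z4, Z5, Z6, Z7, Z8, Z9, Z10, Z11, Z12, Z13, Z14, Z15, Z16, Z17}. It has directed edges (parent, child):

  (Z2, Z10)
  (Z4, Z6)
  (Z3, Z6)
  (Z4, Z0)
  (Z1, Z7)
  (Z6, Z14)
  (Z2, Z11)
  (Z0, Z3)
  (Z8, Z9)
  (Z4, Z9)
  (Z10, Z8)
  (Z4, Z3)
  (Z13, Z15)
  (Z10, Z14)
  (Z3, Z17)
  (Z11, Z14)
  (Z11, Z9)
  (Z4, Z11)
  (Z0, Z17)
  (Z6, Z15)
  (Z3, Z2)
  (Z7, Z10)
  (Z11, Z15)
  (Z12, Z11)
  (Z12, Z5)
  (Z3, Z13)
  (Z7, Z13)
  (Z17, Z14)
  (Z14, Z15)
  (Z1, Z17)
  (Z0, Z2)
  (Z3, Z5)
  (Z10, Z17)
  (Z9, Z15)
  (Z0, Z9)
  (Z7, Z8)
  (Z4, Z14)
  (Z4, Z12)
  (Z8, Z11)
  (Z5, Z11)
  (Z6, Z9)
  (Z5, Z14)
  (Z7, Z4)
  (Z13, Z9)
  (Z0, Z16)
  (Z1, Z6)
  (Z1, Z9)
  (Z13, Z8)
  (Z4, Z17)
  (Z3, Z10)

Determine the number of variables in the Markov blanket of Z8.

By definition, MB(Z8) is built from Z8's parents, Z8's children, and the co-parents of Z8.
Z8's children: Z9, Z11.
Parents of Z8: Z7, Z10, Z13.
Other parents of Z8's children:
  parents(Z11) \ {Z8} = {Z2, Z4, Z5, Z12}.
  parents(Z9) \ {Z8} = {Z0, Z1, Z4, Z6, Z11, Z13}.
MB(Z8) = {Z0, Z1, Z2, Z4, Z5, Z6, Z7, Z9, Z10, Z11, Z12, Z13}, which has 12 nodes.

12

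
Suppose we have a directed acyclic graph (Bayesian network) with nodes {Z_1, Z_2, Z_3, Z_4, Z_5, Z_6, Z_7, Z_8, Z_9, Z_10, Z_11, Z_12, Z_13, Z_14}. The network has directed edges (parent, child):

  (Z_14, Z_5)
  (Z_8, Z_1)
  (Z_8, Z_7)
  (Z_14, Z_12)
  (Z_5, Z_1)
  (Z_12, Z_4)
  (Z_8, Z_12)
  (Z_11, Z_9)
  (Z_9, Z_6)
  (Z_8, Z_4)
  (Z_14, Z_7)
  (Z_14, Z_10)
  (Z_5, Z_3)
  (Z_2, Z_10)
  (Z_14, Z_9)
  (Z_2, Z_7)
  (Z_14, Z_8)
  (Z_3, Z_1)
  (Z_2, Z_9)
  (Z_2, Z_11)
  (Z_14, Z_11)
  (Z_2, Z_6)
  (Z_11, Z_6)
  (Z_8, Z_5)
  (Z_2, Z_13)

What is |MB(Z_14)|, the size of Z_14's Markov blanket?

Z_14 has no parents.
Z_14 has children Z_5, Z_7, Z_8, Z_9, Z_10, Z_11, Z_12.
Other parents of Z_14's children:
  Z_8: —
  Z_5: Z_8
  Z_12: Z_8
  Z_11: Z_2
  Z_10: Z_2
  Z_7: Z_2, Z_8
  Z_9: Z_2, Z_11
MB(Z_14) = {Z_2, Z_5, Z_7, Z_8, Z_9, Z_10, Z_11, Z_12}, which has 8 nodes.

8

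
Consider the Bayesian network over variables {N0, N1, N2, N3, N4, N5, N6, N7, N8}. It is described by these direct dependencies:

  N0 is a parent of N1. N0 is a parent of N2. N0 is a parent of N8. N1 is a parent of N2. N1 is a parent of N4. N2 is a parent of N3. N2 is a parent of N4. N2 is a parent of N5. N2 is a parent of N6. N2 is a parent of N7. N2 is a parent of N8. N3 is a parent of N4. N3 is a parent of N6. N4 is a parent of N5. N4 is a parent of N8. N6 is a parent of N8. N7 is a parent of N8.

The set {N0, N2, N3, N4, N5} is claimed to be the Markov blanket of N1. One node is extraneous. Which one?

N5

N1 has parent N0.
N1's children: N2, N4.
Parents of each child, excluding N1:
  N2 also has parent N0.
  parents(N4) \ {N1} = {N2, N3}.
MB(N1) = {N0, N2, N3, N4}.
N5 is neither a parent, child, nor co-parent of N1, so it does not belong.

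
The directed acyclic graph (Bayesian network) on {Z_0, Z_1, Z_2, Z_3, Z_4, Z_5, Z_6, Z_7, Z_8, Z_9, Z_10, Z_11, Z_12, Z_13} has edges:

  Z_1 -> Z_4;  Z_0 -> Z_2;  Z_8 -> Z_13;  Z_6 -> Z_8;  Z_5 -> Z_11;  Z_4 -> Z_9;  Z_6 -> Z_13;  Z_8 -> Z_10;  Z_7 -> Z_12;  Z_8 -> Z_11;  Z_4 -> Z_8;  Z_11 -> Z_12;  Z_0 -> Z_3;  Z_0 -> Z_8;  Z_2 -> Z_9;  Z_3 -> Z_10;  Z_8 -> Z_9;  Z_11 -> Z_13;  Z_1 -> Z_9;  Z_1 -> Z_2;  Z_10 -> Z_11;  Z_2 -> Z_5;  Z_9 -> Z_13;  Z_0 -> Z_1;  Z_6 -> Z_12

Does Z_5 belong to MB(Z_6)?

The Markov blanket of a node is its parents, its children, and the other parents of its children.
Children of Z_6: Z_8, Z_12, Z_13.
Parents of Z_6: none.
Co-parents of Z_6 (other parents of its children):
  Z_8's other parents are Z_0, Z_4.
  Z_12 also has parents Z_7, Z_11.
  Z_13 also has parents Z_8, Z_9, Z_11.
MB(Z_6) = {Z_0, Z_4, Z_7, Z_8, Z_9, Z_11, Z_12, Z_13}; Z_5 is not in this set.

No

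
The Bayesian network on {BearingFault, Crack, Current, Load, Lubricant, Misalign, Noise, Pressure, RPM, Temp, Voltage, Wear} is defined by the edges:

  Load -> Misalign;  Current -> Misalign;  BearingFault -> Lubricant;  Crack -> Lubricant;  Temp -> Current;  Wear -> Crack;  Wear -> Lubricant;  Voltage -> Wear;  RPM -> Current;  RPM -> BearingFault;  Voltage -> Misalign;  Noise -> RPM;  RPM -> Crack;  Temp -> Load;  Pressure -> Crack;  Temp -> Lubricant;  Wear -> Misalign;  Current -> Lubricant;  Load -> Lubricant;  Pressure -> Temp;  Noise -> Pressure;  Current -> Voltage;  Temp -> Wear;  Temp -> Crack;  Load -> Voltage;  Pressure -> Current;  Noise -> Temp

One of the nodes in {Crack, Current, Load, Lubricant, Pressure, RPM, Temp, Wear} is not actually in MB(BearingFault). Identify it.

BearingFault has parent RPM.
BearingFault has child Lubricant.
For each child, the remaining parents (spouses of BearingFault):
  parents(Lubricant) \ {BearingFault} = {Crack, Current, Load, Temp, Wear}.
MB(BearingFault) = {Crack, Current, Load, Lubricant, RPM, Temp, Wear}.
Pressure is neither a parent, child, nor co-parent of BearingFault, so it does not belong.

Pressure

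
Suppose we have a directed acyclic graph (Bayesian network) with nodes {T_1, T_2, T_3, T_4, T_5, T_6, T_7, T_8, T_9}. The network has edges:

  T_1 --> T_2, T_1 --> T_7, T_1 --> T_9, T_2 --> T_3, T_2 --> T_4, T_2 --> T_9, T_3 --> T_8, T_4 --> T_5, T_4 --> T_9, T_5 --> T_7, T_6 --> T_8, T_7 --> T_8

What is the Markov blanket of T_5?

A node's Markov blanket = Pa ∪ Ch ∪ (parents of Ch other than the node itself).
T_5 has parent T_4.
T_5's children: T_7.
For each child, the remaining parents (spouses of T_5):
  T_7's other parent is T_1.
Union: {T_4} ∪ {T_7} ∪ {T_1} = {T_1, T_4, T_7}.

{T_1, T_4, T_7}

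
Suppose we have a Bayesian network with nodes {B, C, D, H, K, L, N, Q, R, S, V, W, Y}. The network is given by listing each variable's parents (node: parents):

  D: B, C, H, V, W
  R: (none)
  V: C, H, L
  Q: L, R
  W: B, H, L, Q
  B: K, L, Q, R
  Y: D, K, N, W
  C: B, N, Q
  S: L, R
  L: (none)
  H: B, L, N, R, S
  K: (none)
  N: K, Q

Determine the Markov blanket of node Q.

{B, C, H, K, L, N, R, W}

A node's Markov blanket = Pa ∪ Ch ∪ (parents of Ch other than the node itself).
Pa(Q) = {L, R}.
Children of Q: B, C, N, W.
Parents of each child, excluding Q:
  parents(N) \ {Q} = {K}.
  parents(B) \ {Q} = {K, L, R}.
  C also has parents B, N.
  parents(W) \ {Q} = {B, H, L}.
Taking the union gives {B, C, H, K, L, N, R, W}.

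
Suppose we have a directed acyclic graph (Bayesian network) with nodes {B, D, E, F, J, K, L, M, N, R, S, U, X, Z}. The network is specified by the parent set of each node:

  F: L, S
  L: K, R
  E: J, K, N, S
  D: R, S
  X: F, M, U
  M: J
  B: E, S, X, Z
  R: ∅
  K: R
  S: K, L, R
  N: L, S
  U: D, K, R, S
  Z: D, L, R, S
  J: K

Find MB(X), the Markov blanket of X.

Recall MB(v) = parents ∪ children ∪ spouses, where spouses are the other parents of v's children.
X's parents: F, M, U.
X's children: B.
For each child, the remaining parents (spouses of X):
  B's other parents are E, S, Z.
So the Markov blanket of X is {B, E, F, M, S, U, Z}.

{B, E, F, M, S, U, Z}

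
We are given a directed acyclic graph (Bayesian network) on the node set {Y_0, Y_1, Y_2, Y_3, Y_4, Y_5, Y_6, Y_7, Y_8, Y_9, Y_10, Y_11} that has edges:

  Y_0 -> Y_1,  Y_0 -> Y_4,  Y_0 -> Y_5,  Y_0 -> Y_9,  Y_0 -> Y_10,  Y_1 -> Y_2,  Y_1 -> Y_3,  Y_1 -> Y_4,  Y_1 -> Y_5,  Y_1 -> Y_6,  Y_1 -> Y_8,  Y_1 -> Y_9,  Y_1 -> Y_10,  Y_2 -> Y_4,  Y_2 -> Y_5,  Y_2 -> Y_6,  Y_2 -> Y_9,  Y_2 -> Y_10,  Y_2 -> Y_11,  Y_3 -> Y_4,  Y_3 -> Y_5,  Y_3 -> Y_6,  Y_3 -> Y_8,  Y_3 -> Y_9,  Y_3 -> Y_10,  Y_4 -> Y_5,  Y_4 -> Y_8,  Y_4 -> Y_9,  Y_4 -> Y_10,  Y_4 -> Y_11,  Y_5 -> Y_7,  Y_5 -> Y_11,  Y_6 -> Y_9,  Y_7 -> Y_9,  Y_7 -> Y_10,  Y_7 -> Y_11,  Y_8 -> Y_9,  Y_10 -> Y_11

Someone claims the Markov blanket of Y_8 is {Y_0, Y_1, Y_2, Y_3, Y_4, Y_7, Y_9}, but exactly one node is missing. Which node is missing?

Y_6

Pa(Y_8) = {Y_1, Y_3, Y_4}.
Y_8 has child Y_9.
Other parents of Y_8's children:
  Y_9's other parents are Y_0, Y_1, Y_2, Y_3, Y_4, Y_6, Y_7.
MB(Y_8) = {Y_0, Y_1, Y_2, Y_3, Y_4, Y_6, Y_7, Y_9}.
Comparing with the claimed set, Y_6 is missing.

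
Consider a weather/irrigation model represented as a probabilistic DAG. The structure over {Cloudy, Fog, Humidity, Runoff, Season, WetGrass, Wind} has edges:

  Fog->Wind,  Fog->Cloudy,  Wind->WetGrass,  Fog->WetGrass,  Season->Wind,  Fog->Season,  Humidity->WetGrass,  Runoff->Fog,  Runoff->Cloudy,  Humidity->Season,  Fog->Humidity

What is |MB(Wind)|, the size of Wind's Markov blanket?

Wind has parents Fog, Season.
Wind has child WetGrass.
Parents of each child, excluding Wind:
  parents(WetGrass) \ {Wind} = {Fog, Humidity}.
MB(Wind) = {Fog, Humidity, Season, WetGrass}, which has 4 nodes.

4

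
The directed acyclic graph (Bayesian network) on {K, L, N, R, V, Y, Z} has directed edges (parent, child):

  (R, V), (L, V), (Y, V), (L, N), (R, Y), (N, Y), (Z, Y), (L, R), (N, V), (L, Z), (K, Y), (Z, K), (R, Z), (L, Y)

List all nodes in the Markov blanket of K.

Pa(K) = {Z}.
Children of K: Y.
Parents of each child, excluding K:
  Y: L, N, R, Z
So the Markov blanket of K is {L, N, R, Y, Z}.

{L, N, R, Y, Z}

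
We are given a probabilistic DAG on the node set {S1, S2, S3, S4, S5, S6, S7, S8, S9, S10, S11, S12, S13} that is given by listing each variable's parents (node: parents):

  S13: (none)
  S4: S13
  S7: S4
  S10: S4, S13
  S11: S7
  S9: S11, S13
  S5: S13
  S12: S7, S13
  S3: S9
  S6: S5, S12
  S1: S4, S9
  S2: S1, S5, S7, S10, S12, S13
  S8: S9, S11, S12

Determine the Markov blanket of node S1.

S1 has parents S4, S9.
Ch(S1) = {S2}.
Other parents of S1's children:
  S2's other parents are S5, S7, S10, S12, S13.
Union: {S4, S9} ∪ {S2} ∪ {S5, S7, S10, S12, S13} = {S2, S4, S5, S7, S9, S10, S12, S13}.

{S2, S4, S5, S7, S9, S10, S12, S13}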